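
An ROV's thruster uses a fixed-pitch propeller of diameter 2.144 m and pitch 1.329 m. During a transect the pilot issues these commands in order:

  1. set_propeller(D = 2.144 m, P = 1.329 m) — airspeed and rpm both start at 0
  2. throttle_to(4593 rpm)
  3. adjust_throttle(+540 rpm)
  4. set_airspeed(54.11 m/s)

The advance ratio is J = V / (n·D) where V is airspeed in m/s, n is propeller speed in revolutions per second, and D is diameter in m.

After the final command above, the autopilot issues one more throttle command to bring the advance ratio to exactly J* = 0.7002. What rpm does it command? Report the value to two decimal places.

rpm = 2162.63

set_propeller: D = 2.144 m, P = 1.329 m (p = P/D = 0.619869); state ← (V=0, rpm=0)
throttle_to(4593): rpm ← 4593
adjust_throttle(+540): rpm ← 4593 +540 = 5133
set_airspeed(54.11): V ← 54.11 m/s
final state: V = 54.11 m/s, rpm = 5133 → n = rpm/60 = 85.550000 rev/s
target J* = 0.7002; solve J* = V/(n·D) for n: n = V/(J*·D) = 54.11/(0.7002 × 2.144) = 36.043806 rev/s
rpm = 60·n = 2162.628375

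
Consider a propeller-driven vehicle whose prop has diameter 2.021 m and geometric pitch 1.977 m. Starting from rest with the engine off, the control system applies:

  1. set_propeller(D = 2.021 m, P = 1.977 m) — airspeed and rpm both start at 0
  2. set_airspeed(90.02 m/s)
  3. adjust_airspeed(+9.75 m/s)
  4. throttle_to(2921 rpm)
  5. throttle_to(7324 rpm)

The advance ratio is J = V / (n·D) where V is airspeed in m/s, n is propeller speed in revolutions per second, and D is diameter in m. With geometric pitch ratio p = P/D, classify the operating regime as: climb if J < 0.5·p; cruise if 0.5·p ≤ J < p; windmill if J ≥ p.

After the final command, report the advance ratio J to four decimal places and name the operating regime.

J = 0.4044, regime = climb

set_propeller: D = 2.021 m, P = 1.977 m (p = P/D = 0.978229); state ← (V=0, rpm=0)
set_airspeed(90.02): V ← 90.02 m/s
adjust_airspeed(+9.75): V ← 90.02 +9.75 = 99.77 m/s
throttle_to(2921): rpm ← 2921
throttle_to(7324): rpm ← 7324
final state: V = 99.77 m/s, rpm = 7324 → n = rpm/60 = 122.066667 rev/s
J = V / (n·D) = 99.77 / (122.066667 × 2.021) = 0.404424
regime bands: climb J<0.4891 | cruise [0.4891, 0.9782) | windmill J≥0.9782
J = 0.4044 → climb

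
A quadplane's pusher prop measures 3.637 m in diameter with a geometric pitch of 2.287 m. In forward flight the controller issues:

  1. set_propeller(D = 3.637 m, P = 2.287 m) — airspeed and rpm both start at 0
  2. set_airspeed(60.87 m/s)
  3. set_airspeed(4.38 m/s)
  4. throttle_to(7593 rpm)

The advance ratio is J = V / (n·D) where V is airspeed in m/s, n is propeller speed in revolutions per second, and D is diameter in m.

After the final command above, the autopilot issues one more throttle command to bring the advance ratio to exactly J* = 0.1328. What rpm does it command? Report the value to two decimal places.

set_propeller: D = 3.637 m, P = 2.287 m (p = P/D = 0.628815); state ← (V=0, rpm=0)
set_airspeed(60.87): V ← 60.87 m/s
set_airspeed(4.38): V ← 4.38 m/s
throttle_to(7593): rpm ← 7593
final state: V = 4.38 m/s, rpm = 7593 → n = rpm/60 = 126.550000 rev/s
target J* = 0.1328; solve J* = V/(n·D) for n: n = V/(J*·D) = 4.38/(0.1328 × 3.637) = 9.068443 rev/s
rpm = 60·n = 544.106589

rpm = 544.11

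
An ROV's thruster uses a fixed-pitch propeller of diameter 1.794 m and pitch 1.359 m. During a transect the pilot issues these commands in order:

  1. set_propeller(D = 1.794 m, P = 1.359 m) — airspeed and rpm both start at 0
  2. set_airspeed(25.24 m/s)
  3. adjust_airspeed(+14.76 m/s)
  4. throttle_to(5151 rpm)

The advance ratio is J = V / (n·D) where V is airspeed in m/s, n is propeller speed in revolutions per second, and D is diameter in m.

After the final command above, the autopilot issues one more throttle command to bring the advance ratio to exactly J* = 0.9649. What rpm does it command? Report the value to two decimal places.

rpm = 1386.46

set_propeller: D = 1.794 m, P = 1.359 m (p = P/D = 0.757525); state ← (V=0, rpm=0)
set_airspeed(25.24): V ← 25.24 m/s
adjust_airspeed(+14.76): V ← 25.24 +14.76 = 40 m/s
throttle_to(5151): rpm ← 5151
final state: V = 40 m/s, rpm = 5151 → n = rpm/60 = 85.850000 rev/s
target J* = 0.9649; solve J* = V/(n·D) for n: n = V/(J*·D) = 40/(0.9649 × 1.794) = 23.107622 rev/s
rpm = 60·n = 1386.457293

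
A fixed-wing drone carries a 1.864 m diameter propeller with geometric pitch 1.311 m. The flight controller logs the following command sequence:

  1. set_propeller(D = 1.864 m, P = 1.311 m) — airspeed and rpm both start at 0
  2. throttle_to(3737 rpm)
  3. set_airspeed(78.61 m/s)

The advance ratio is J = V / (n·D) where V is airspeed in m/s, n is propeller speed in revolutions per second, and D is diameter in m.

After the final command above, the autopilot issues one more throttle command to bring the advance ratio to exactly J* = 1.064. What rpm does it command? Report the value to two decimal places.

rpm = 2378.16

set_propeller: D = 1.864 m, P = 1.311 m (p = P/D = 0.703326); state ← (V=0, rpm=0)
throttle_to(3737): rpm ← 3737
set_airspeed(78.61): V ← 78.61 m/s
final state: V = 78.61 m/s, rpm = 3737 → n = rpm/60 = 62.283333 rev/s
target J* = 1.064; solve J* = V/(n·D) for n: n = V/(J*·D) = 78.61/(1.064 × 1.864) = 39.636040 rev/s
rpm = 60·n = 2378.162412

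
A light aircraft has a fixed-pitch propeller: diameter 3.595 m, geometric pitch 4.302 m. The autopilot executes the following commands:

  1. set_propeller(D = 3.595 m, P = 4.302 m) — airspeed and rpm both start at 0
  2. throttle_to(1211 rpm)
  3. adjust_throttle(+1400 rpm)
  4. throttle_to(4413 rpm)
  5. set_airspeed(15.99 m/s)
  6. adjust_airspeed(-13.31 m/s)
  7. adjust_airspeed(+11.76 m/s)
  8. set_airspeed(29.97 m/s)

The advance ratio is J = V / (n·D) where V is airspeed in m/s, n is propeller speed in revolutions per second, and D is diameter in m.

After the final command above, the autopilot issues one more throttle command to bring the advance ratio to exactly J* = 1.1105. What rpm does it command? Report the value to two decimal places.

rpm = 450.42

set_propeller: D = 3.595 m, P = 4.302 m (p = P/D = 1.196662); state ← (V=0, rpm=0)
throttle_to(1211): rpm ← 1211
adjust_throttle(+1400): rpm ← 1211 +1400 = 2611
throttle_to(4413): rpm ← 4413
set_airspeed(15.99): V ← 15.99 m/s
adjust_airspeed(-13.31): V ← 15.99 -13.31 = 2.68 m/s
adjust_airspeed(+11.76): V ← 2.68 +11.76 = 14.44 m/s
set_airspeed(29.97): V ← 29.97 m/s
final state: V = 29.97 m/s, rpm = 4413 → n = rpm/60 = 73.550000 rev/s
target J* = 1.1105; solve J* = V/(n·D) for n: n = V/(J*·D) = 29.97/(1.1105 × 3.595) = 7.507050 rev/s
rpm = 60·n = 450.422976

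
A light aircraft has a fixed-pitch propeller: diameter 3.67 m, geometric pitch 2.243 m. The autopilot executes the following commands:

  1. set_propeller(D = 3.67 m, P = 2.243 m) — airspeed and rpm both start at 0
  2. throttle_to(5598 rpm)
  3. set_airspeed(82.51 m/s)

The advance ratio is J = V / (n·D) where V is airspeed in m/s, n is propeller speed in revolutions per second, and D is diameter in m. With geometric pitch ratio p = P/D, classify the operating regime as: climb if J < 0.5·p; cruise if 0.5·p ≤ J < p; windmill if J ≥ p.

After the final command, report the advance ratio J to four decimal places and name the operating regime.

set_propeller: D = 3.67 m, P = 2.243 m (p = P/D = 0.611172); state ← (V=0, rpm=0)
throttle_to(5598): rpm ← 5598
set_airspeed(82.51): V ← 82.51 m/s
final state: V = 82.51 m/s, rpm = 5598 → n = rpm/60 = 93.300000 rev/s
J = V / (n·D) = 82.51 / (93.300000 × 3.67) = 0.240968
regime bands: climb J<0.3056 | cruise [0.3056, 0.6112) | windmill J≥0.6112
J = 0.2410 → climb

J = 0.2410, regime = climb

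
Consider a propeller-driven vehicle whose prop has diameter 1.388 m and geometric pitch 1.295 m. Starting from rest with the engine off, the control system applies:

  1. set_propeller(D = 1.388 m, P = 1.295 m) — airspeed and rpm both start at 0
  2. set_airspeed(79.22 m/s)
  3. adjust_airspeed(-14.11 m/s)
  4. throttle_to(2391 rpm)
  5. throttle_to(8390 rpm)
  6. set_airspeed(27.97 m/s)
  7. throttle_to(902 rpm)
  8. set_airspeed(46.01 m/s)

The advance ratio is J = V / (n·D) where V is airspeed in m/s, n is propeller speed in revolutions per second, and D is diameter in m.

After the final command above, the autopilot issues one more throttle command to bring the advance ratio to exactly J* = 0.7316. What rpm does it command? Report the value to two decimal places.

rpm = 2718.57

set_propeller: D = 1.388 m, P = 1.295 m (p = P/D = 0.932997); state ← (V=0, rpm=0)
set_airspeed(79.22): V ← 79.22 m/s
adjust_airspeed(-14.11): V ← 79.22 -14.11 = 65.11 m/s
throttle_to(2391): rpm ← 2391
throttle_to(8390): rpm ← 8390
set_airspeed(27.97): V ← 27.97 m/s
throttle_to(902): rpm ← 902
set_airspeed(46.01): V ← 46.01 m/s
final state: V = 46.01 m/s, rpm = 902 → n = rpm/60 = 15.033333 rev/s
target J* = 0.7316; solve J* = V/(n·D) for n: n = V/(J*·D) = 46.01/(0.7316 × 1.388) = 45.309479 rev/s
rpm = 60·n = 2718.568752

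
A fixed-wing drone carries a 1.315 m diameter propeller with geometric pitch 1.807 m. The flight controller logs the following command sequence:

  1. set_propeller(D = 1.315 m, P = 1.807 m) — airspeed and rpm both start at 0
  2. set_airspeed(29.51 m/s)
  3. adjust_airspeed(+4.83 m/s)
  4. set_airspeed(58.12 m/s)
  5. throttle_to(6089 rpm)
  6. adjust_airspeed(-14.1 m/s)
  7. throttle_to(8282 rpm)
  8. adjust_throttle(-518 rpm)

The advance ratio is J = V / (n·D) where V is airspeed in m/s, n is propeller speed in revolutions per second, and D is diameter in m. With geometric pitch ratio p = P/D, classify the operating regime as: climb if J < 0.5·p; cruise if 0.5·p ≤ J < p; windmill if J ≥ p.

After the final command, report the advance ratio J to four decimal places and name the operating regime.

set_propeller: D = 1.315 m, P = 1.807 m (p = P/D = 1.374144); state ← (V=0, rpm=0)
set_airspeed(29.51): V ← 29.51 m/s
adjust_airspeed(+4.83): V ← 29.51 +4.83 = 34.34 m/s
set_airspeed(58.12): V ← 58.12 m/s
throttle_to(6089): rpm ← 6089
adjust_airspeed(-14.1): V ← 58.12 -14.1 = 44.02 m/s
throttle_to(8282): rpm ← 8282
adjust_throttle(-518): rpm ← 8282 -518 = 7764
final state: V = 44.02 m/s, rpm = 7764 → n = rpm/60 = 129.400000 rev/s
J = V / (n·D) = 44.02 / (129.400000 × 1.315) = 0.258696
regime bands: climb J<0.6871 | cruise [0.6871, 1.3741) | windmill J≥1.3741
J = 0.2587 → climb

J = 0.2587, regime = climb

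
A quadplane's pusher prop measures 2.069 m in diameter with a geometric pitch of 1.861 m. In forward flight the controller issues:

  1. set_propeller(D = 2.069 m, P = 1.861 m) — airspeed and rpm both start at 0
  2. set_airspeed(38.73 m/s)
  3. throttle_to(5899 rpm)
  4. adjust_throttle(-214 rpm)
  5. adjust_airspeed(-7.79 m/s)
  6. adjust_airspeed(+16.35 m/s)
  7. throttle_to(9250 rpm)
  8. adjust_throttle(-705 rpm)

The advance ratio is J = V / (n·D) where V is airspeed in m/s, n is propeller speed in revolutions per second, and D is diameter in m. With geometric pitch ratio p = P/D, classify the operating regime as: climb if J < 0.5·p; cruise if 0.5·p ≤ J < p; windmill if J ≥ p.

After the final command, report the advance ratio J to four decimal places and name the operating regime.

set_propeller: D = 2.069 m, P = 1.861 m (p = P/D = 0.899468); state ← (V=0, rpm=0)
set_airspeed(38.73): V ← 38.73 m/s
throttle_to(5899): rpm ← 5899
adjust_throttle(-214): rpm ← 5899 -214 = 5685
adjust_airspeed(-7.79): V ← 38.73 -7.79 = 30.94 m/s
adjust_airspeed(+16.35): V ← 30.94 +16.35 = 47.29 m/s
throttle_to(9250): rpm ← 9250
adjust_throttle(-705): rpm ← 9250 -705 = 8545
final state: V = 47.29 m/s, rpm = 8545 → n = rpm/60 = 142.416667 rev/s
J = V / (n·D) = 47.29 / (142.416667 × 2.069) = 0.160490
regime bands: climb J<0.4497 | cruise [0.4497, 0.8995) | windmill J≥0.8995
J = 0.1605 → climb

J = 0.1605, regime = climb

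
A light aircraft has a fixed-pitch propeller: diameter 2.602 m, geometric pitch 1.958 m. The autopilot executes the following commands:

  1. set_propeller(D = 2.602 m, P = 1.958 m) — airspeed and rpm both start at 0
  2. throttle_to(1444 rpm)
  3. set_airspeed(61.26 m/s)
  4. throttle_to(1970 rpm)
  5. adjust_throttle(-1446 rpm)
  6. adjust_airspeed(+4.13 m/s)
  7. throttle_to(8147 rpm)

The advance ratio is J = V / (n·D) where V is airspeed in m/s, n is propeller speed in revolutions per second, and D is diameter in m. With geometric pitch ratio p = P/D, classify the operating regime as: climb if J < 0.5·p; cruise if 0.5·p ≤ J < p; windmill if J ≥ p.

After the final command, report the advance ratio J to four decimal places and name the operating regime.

set_propeller: D = 2.602 m, P = 1.958 m (p = P/D = 0.752498); state ← (V=0, rpm=0)
throttle_to(1444): rpm ← 1444
set_airspeed(61.26): V ← 61.26 m/s
throttle_to(1970): rpm ← 1970
adjust_throttle(-1446): rpm ← 1970 -1446 = 524
adjust_airspeed(+4.13): V ← 61.26 +4.13 = 65.39 m/s
throttle_to(8147): rpm ← 8147
final state: V = 65.39 m/s, rpm = 8147 → n = rpm/60 = 135.783333 rev/s
J = V / (n·D) = 65.39 / (135.783333 × 2.602) = 0.185079
regime bands: climb J<0.3762 | cruise [0.3762, 0.7525) | windmill J≥0.7525
J = 0.1851 → climb

J = 0.1851, regime = climb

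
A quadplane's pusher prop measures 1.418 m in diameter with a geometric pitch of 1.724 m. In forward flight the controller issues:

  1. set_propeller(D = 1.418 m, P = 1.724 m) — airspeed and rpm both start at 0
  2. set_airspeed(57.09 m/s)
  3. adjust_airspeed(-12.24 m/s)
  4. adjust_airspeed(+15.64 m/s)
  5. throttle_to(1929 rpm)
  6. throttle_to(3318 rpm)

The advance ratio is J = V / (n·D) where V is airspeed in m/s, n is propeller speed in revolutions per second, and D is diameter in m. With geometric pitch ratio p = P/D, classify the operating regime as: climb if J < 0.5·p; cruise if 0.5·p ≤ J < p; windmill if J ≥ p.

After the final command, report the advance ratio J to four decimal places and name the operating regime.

J = 0.7714, regime = cruise

set_propeller: D = 1.418 m, P = 1.724 m (p = P/D = 1.215797); state ← (V=0, rpm=0)
set_airspeed(57.09): V ← 57.09 m/s
adjust_airspeed(-12.24): V ← 57.09 -12.24 = 44.85 m/s
adjust_airspeed(+15.64): V ← 44.85 +15.64 = 60.49 m/s
throttle_to(1929): rpm ← 1929
throttle_to(3318): rpm ← 3318
final state: V = 60.49 m/s, rpm = 3318 → n = rpm/60 = 55.300000 rev/s
J = V / (n·D) = 60.49 / (55.300000 × 1.418) = 0.771405
regime bands: climb J<0.6079 | cruise [0.6079, 1.2158) | windmill J≥1.2158
J = 0.7714 → cruise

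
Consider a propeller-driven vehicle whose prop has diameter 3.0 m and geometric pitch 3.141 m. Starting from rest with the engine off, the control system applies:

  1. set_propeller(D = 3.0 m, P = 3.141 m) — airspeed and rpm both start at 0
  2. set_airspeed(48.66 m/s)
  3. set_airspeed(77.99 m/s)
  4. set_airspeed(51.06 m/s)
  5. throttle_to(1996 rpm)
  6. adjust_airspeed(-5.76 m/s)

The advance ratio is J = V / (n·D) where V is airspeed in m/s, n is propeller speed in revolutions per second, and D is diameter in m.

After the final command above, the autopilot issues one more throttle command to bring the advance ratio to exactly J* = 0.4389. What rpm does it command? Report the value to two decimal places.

set_propeller: D = 3.0 m, P = 3.141 m (p = P/D = 1.047000); state ← (V=0, rpm=0)
set_airspeed(48.66): V ← 48.66 m/s
set_airspeed(77.99): V ← 77.99 m/s
set_airspeed(51.06): V ← 51.06 m/s
throttle_to(1996): rpm ← 1996
adjust_airspeed(-5.76): V ← 51.06 -5.76 = 45.3 m/s
final state: V = 45.3 m/s, rpm = 1996 → n = rpm/60 = 33.266667 rev/s
target J* = 0.4389; solve J* = V/(n·D) for n: n = V/(J*·D) = 45.3/(0.4389 × 3.0) = 34.404192 rev/s
rpm = 60·n = 2064.251538

rpm = 2064.25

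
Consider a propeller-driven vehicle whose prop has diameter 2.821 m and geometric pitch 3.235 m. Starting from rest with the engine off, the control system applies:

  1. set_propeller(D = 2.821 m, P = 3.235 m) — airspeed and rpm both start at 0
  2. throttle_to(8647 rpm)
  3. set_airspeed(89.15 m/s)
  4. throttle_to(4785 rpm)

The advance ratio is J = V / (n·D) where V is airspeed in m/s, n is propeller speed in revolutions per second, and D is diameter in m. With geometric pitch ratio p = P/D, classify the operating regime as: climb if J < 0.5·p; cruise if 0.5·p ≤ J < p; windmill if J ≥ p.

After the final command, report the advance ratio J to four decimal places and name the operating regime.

J = 0.3963, regime = climb

set_propeller: D = 2.821 m, P = 3.235 m (p = P/D = 1.146756); state ← (V=0, rpm=0)
throttle_to(8647): rpm ← 8647
set_airspeed(89.15): V ← 89.15 m/s
throttle_to(4785): rpm ← 4785
final state: V = 89.15 m/s, rpm = 4785 → n = rpm/60 = 79.750000 rev/s
J = V / (n·D) = 89.15 / (79.750000 × 2.821) = 0.396267
regime bands: climb J<0.5734 | cruise [0.5734, 1.1468) | windmill J≥1.1468
J = 0.3963 → climb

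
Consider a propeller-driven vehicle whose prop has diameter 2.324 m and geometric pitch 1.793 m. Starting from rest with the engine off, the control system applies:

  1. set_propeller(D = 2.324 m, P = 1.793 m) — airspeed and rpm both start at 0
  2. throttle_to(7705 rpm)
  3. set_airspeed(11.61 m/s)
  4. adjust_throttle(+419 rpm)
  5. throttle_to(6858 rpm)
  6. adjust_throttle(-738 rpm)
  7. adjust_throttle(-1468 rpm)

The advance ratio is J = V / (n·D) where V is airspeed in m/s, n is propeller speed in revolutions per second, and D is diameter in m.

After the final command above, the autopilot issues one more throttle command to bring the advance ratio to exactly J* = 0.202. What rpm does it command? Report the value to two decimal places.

set_propeller: D = 2.324 m, P = 1.793 m (p = P/D = 0.771515); state ← (V=0, rpm=0)
throttle_to(7705): rpm ← 7705
set_airspeed(11.61): V ← 11.61 m/s
adjust_throttle(+419): rpm ← 7705 +419 = 8124
throttle_to(6858): rpm ← 6858
adjust_throttle(-738): rpm ← 6858 -738 = 6120
adjust_throttle(-1468): rpm ← 6120 -1468 = 4652
final state: V = 11.61 m/s, rpm = 4652 → n = rpm/60 = 77.533333 rev/s
target J* = 0.202; solve J* = V/(n·D) for n: n = V/(J*·D) = 11.61/(0.202 × 2.324) = 24.731174 rev/s
rpm = 60·n = 1483.870418

rpm = 1483.87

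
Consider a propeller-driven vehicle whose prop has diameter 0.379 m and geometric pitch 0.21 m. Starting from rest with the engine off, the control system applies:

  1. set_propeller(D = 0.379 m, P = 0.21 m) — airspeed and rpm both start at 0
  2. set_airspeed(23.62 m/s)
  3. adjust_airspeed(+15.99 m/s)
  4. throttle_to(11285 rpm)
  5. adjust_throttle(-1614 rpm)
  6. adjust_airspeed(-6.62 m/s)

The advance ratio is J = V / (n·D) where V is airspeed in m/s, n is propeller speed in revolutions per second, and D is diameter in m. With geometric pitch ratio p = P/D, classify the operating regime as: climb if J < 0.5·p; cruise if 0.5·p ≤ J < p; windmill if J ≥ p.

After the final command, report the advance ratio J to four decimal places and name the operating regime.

set_propeller: D = 0.379 m, P = 0.21 m (p = P/D = 0.554090); state ← (V=0, rpm=0)
set_airspeed(23.62): V ← 23.62 m/s
adjust_airspeed(+15.99): V ← 23.62 +15.99 = 39.61 m/s
throttle_to(11285): rpm ← 11285
adjust_throttle(-1614): rpm ← 11285 -1614 = 9671
adjust_airspeed(-6.62): V ← 39.61 -6.62 = 32.99 m/s
final state: V = 32.99 m/s, rpm = 9671 → n = rpm/60 = 161.183333 rev/s
J = V / (n·D) = 32.99 / (161.183333 × 0.379) = 0.540036
regime bands: climb J<0.2770 | cruise [0.2770, 0.5541) | windmill J≥0.5541
J = 0.5400 → cruise

J = 0.5400, regime = cruise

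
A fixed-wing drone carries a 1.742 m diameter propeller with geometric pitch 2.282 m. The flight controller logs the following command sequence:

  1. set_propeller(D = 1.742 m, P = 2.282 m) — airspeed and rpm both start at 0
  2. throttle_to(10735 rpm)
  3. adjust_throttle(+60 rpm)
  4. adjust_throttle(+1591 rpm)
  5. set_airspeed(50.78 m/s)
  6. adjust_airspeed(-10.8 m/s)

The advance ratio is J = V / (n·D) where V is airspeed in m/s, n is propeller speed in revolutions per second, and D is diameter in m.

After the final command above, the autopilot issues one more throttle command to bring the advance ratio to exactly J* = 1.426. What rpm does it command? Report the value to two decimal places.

rpm = 965.66

set_propeller: D = 1.742 m, P = 2.282 m (p = P/D = 1.309989); state ← (V=0, rpm=0)
throttle_to(10735): rpm ← 10735
adjust_throttle(+60): rpm ← 10735 +60 = 10795
adjust_throttle(+1591): rpm ← 10795 +1591 = 12386
set_airspeed(50.78): V ← 50.78 m/s
adjust_airspeed(-10.8): V ← 50.78 -10.8 = 39.98 m/s
final state: V = 39.98 m/s, rpm = 12386 → n = rpm/60 = 206.433333 rev/s
target J* = 1.426; solve J* = V/(n·D) for n: n = V/(J*·D) = 39.98/(1.426 × 1.742) = 16.094412 rev/s
rpm = 60·n = 965.664718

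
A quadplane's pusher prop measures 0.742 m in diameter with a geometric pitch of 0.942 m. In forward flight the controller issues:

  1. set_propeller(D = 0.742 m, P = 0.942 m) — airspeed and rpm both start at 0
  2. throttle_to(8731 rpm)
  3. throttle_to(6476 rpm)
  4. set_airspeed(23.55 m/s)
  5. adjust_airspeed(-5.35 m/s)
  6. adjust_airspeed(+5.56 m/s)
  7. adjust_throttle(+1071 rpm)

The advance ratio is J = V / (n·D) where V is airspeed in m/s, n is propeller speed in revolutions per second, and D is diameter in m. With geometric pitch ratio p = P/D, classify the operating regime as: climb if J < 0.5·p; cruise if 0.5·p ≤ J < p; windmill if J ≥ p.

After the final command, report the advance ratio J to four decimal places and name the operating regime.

J = 0.2546, regime = climb

set_propeller: D = 0.742 m, P = 0.942 m (p = P/D = 1.269542); state ← (V=0, rpm=0)
throttle_to(8731): rpm ← 8731
throttle_to(6476): rpm ← 6476
set_airspeed(23.55): V ← 23.55 m/s
adjust_airspeed(-5.35): V ← 23.55 -5.35 = 18.2 m/s
adjust_airspeed(+5.56): V ← 18.2 +5.56 = 23.76 m/s
adjust_throttle(+1071): rpm ← 6476 +1071 = 7547
final state: V = 23.76 m/s, rpm = 7547 → n = rpm/60 = 125.783333 rev/s
J = V / (n·D) = 23.76 / (125.783333 × 0.742) = 0.254577
regime bands: climb J<0.6348 | cruise [0.6348, 1.2695) | windmill J≥1.2695
J = 0.2546 → climb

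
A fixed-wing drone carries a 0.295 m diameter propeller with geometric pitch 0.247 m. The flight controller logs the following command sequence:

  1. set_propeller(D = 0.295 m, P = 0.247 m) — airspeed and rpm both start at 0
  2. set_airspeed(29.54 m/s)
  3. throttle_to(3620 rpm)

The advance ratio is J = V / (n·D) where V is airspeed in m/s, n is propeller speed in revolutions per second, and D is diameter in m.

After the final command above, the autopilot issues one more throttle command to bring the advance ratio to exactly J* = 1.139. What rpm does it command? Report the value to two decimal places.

set_propeller: D = 0.295 m, P = 0.247 m (p = P/D = 0.837288); state ← (V=0, rpm=0)
set_airspeed(29.54): V ← 29.54 m/s
throttle_to(3620): rpm ← 3620
final state: V = 29.54 m/s, rpm = 3620 → n = rpm/60 = 60.333333 rev/s
target J* = 1.139; solve J* = V/(n·D) for n: n = V/(J*·D) = 29.54/(1.139 × 0.295) = 87.915358 rev/s
rpm = 60·n = 5274.921504

rpm = 5274.92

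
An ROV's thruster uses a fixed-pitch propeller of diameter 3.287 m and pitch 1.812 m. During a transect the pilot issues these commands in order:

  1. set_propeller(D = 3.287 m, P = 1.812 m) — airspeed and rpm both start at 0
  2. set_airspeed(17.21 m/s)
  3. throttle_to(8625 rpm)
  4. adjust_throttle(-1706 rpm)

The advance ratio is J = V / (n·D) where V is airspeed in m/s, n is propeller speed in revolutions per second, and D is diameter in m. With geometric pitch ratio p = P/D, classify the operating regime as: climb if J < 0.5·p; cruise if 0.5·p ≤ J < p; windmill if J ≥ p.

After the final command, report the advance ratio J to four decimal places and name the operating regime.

set_propeller: D = 3.287 m, P = 1.812 m (p = P/D = 0.551263); state ← (V=0, rpm=0)
set_airspeed(17.21): V ← 17.21 m/s
throttle_to(8625): rpm ← 8625
adjust_throttle(-1706): rpm ← 8625 -1706 = 6919
final state: V = 17.21 m/s, rpm = 6919 → n = rpm/60 = 115.316667 rev/s
J = V / (n·D) = 17.21 / (115.316667 × 3.287) = 0.045403
regime bands: climb J<0.2756 | cruise [0.2756, 0.5513) | windmill J≥0.5513
J = 0.0454 → climb

J = 0.0454, regime = climb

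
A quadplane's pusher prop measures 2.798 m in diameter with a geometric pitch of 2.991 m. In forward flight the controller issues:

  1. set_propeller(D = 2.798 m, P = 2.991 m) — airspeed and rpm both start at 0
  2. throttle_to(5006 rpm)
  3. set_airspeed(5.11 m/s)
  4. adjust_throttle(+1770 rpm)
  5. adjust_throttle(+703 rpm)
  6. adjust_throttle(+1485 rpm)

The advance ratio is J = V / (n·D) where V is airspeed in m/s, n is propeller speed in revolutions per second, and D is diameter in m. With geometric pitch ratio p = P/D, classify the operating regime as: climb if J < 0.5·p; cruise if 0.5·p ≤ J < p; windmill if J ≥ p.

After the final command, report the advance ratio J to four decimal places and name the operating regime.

J = 0.0122, regime = climb

set_propeller: D = 2.798 m, P = 2.991 m (p = P/D = 1.068978); state ← (V=0, rpm=0)
throttle_to(5006): rpm ← 5006
set_airspeed(5.11): V ← 5.11 m/s
adjust_throttle(+1770): rpm ← 5006 +1770 = 6776
adjust_throttle(+703): rpm ← 6776 +703 = 7479
adjust_throttle(+1485): rpm ← 7479 +1485 = 8964
final state: V = 5.11 m/s, rpm = 8964 → n = rpm/60 = 149.400000 rev/s
J = V / (n·D) = 5.11 / (149.400000 × 2.798) = 0.012224
regime bands: climb J<0.5345 | cruise [0.5345, 1.0690) | windmill J≥1.0690
J = 0.0122 → climb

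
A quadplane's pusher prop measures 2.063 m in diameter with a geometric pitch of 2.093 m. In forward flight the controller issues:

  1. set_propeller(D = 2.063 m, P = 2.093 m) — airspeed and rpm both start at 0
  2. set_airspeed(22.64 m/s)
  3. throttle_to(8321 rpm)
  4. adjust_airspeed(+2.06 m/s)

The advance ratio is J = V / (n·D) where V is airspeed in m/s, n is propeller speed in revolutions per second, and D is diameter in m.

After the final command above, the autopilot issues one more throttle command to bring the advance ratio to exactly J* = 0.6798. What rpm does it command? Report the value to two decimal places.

rpm = 1056.74

set_propeller: D = 2.063 m, P = 2.093 m (p = P/D = 1.014542); state ← (V=0, rpm=0)
set_airspeed(22.64): V ← 22.64 m/s
throttle_to(8321): rpm ← 8321
adjust_airspeed(+2.06): V ← 22.64 +2.06 = 24.7 m/s
final state: V = 24.7 m/s, rpm = 8321 → n = rpm/60 = 138.683333 rev/s
target J* = 0.6798; solve J* = V/(n·D) for n: n = V/(J*·D) = 24.7/(0.6798 × 2.063) = 17.612320 rev/s
rpm = 60·n = 1056.739194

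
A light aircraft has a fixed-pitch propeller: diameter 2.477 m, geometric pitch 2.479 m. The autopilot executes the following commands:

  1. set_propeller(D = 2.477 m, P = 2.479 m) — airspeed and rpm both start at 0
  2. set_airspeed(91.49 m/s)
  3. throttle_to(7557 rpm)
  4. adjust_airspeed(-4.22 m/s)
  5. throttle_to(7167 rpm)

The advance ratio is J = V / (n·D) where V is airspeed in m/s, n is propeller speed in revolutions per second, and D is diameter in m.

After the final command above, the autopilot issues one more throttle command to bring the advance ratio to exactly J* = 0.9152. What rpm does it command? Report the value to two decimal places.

rpm = 2309.80

set_propeller: D = 2.477 m, P = 2.479 m (p = P/D = 1.000807); state ← (V=0, rpm=0)
set_airspeed(91.49): V ← 91.49 m/s
throttle_to(7557): rpm ← 7557
adjust_airspeed(-4.22): V ← 91.49 -4.22 = 87.27 m/s
throttle_to(7167): rpm ← 7167
final state: V = 87.27 m/s, rpm = 7167 → n = rpm/60 = 119.450000 rev/s
target J* = 0.9152; solve J* = V/(n·D) for n: n = V/(J*·D) = 87.27/(0.9152 × 2.477) = 38.496652 rev/s
rpm = 60·n = 2309.799103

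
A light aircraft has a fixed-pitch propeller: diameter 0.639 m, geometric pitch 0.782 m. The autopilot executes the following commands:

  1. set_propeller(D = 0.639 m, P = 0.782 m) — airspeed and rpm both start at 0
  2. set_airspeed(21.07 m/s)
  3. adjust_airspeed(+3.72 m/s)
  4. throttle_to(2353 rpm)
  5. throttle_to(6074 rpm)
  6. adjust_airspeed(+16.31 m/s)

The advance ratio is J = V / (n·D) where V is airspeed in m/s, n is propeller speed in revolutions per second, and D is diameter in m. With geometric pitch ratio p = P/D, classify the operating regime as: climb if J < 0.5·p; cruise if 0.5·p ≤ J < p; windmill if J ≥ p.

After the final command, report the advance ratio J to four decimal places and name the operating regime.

J = 0.6354, regime = cruise

set_propeller: D = 0.639 m, P = 0.782 m (p = P/D = 1.223787); state ← (V=0, rpm=0)
set_airspeed(21.07): V ← 21.07 m/s
adjust_airspeed(+3.72): V ← 21.07 +3.72 = 24.79 m/s
throttle_to(2353): rpm ← 2353
throttle_to(6074): rpm ← 6074
adjust_airspeed(+16.31): V ← 24.79 +16.31 = 41.1 m/s
final state: V = 41.1 m/s, rpm = 6074 → n = rpm/60 = 101.233333 rev/s
J = V / (n·D) = 41.1 / (101.233333 × 0.639) = 0.635356
regime bands: climb J<0.6119 | cruise [0.6119, 1.2238) | windmill J≥1.2238
J = 0.6354 → cruise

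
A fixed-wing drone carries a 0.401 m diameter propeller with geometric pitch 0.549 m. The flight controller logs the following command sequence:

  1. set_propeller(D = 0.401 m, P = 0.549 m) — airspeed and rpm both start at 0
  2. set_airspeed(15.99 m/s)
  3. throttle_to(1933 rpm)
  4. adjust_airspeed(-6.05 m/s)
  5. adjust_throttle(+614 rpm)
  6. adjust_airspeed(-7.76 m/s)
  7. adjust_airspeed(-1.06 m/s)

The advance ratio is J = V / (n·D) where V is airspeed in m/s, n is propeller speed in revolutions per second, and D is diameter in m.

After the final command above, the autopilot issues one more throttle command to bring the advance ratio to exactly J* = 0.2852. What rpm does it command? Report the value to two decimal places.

set_propeller: D = 0.401 m, P = 0.549 m (p = P/D = 1.369077); state ← (V=0, rpm=0)
set_airspeed(15.99): V ← 15.99 m/s
throttle_to(1933): rpm ← 1933
adjust_airspeed(-6.05): V ← 15.99 -6.05 = 9.94 m/s
adjust_throttle(+614): rpm ← 1933 +614 = 2547
adjust_airspeed(-7.76): V ← 9.94 -7.76 = 2.18 m/s
adjust_airspeed(-1.06): V ← 2.18 -1.06 = 1.12 m/s
final state: V = 1.12 m/s, rpm = 2547 → n = rpm/60 = 42.450000 rev/s
target J* = 0.2852; solve J* = V/(n·D) for n: n = V/(J*·D) = 1.12/(0.2852 × 0.401) = 9.793189 rev/s
rpm = 60·n = 587.591330

rpm = 587.59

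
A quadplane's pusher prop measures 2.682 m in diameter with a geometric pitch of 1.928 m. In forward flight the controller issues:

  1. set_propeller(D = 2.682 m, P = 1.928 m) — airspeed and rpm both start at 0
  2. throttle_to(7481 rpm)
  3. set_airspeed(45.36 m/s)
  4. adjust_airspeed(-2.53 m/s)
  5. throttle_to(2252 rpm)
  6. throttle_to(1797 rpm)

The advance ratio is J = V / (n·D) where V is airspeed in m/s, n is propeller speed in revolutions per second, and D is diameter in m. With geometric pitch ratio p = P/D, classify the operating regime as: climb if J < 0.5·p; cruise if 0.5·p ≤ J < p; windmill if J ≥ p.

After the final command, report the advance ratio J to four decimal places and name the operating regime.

set_propeller: D = 2.682 m, P = 1.928 m (p = P/D = 0.718867); state ← (V=0, rpm=0)
throttle_to(7481): rpm ← 7481
set_airspeed(45.36): V ← 45.36 m/s
adjust_airspeed(-2.53): V ← 45.36 -2.53 = 42.83 m/s
throttle_to(2252): rpm ← 2252
throttle_to(1797): rpm ← 1797
final state: V = 42.83 m/s, rpm = 1797 → n = rpm/60 = 29.950000 rev/s
J = V / (n·D) = 42.83 / (29.950000 × 2.682) = 0.533203
regime bands: climb J<0.3594 | cruise [0.3594, 0.7189) | windmill J≥0.7189
J = 0.5332 → cruise

J = 0.5332, regime = cruise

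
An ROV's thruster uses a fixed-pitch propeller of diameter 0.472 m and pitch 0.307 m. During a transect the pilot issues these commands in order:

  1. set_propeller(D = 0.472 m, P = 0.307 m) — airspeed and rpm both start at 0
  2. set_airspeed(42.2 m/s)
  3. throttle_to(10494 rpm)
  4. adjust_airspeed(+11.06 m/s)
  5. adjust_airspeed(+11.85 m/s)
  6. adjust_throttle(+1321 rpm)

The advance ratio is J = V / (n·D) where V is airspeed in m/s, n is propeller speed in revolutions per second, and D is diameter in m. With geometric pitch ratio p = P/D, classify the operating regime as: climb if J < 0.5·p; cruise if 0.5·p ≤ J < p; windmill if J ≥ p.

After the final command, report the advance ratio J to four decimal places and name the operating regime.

J = 0.7005, regime = windmill

set_propeller: D = 0.472 m, P = 0.307 m (p = P/D = 0.650424); state ← (V=0, rpm=0)
set_airspeed(42.2): V ← 42.2 m/s
throttle_to(10494): rpm ← 10494
adjust_airspeed(+11.06): V ← 42.2 +11.06 = 53.26 m/s
adjust_airspeed(+11.85): V ← 53.26 +11.85 = 65.11 m/s
adjust_throttle(+1321): rpm ← 10494 +1321 = 11815
final state: V = 65.11 m/s, rpm = 11815 → n = rpm/60 = 196.916667 rev/s
J = V / (n·D) = 65.11 / (196.916667 × 0.472) = 0.700524
regime bands: climb J<0.3252 | cruise [0.3252, 0.6504) | windmill J≥0.6504
J = 0.7005 → windmill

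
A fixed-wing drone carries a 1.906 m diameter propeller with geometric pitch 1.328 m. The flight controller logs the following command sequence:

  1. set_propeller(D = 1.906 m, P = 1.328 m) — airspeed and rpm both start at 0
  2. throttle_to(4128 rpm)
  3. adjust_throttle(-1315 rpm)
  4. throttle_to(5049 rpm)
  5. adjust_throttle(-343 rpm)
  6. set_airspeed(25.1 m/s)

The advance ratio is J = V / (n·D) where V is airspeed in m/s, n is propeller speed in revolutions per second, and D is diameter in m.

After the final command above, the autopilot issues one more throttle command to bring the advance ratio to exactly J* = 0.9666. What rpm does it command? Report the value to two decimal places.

rpm = 817.44

set_propeller: D = 1.906 m, P = 1.328 m (p = P/D = 0.696747); state ← (V=0, rpm=0)
throttle_to(4128): rpm ← 4128
adjust_throttle(-1315): rpm ← 4128 -1315 = 2813
throttle_to(5049): rpm ← 5049
adjust_throttle(-343): rpm ← 5049 -343 = 4706
set_airspeed(25.1): V ← 25.1 m/s
final state: V = 25.1 m/s, rpm = 4706 → n = rpm/60 = 78.433333 rev/s
target J* = 0.9666; solve J* = V/(n·D) for n: n = V/(J*·D) = 25.1/(0.9666 × 1.906) = 13.623981 rev/s
rpm = 60·n = 817.438870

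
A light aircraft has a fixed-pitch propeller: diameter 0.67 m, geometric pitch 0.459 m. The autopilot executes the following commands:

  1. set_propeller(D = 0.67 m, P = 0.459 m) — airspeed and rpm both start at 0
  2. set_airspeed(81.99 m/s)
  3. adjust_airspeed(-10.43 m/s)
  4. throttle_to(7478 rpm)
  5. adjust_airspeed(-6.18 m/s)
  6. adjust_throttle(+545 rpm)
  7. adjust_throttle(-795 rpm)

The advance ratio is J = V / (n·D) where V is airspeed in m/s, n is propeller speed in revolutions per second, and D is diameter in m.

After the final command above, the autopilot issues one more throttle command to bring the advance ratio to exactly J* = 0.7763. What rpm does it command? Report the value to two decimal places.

set_propeller: D = 0.67 m, P = 0.459 m (p = P/D = 0.685075); state ← (V=0, rpm=0)
set_airspeed(81.99): V ← 81.99 m/s
adjust_airspeed(-10.43): V ← 81.99 -10.43 = 71.56 m/s
throttle_to(7478): rpm ← 7478
adjust_airspeed(-6.18): V ← 71.56 -6.18 = 65.38 m/s
adjust_throttle(+545): rpm ← 7478 +545 = 8023
adjust_throttle(-795): rpm ← 8023 -795 = 7228
final state: V = 65.38 m/s, rpm = 7228 → n = rpm/60 = 120.466667 rev/s
target J* = 0.7763; solve J* = V/(n·D) for n: n = V/(J*·D) = 65.38/(0.7763 × 0.67) = 125.701519 rev/s
rpm = 60·n = 7542.091167

rpm = 7542.09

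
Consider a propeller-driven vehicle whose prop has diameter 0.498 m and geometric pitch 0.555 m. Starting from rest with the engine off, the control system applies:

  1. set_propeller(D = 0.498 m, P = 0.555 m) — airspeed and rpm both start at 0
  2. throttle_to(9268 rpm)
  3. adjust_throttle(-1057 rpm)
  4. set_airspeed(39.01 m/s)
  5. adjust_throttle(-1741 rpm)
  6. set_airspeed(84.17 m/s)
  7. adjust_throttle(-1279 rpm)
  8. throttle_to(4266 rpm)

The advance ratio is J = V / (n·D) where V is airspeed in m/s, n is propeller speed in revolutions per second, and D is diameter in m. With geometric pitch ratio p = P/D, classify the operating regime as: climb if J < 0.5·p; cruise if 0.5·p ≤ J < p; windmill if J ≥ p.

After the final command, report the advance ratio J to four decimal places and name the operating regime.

J = 2.3772, regime = windmill

set_propeller: D = 0.498 m, P = 0.555 m (p = P/D = 1.114458); state ← (V=0, rpm=0)
throttle_to(9268): rpm ← 9268
adjust_throttle(-1057): rpm ← 9268 -1057 = 8211
set_airspeed(39.01): V ← 39.01 m/s
adjust_throttle(-1741): rpm ← 8211 -1741 = 6470
set_airspeed(84.17): V ← 84.17 m/s
adjust_throttle(-1279): rpm ← 6470 -1279 = 5191
throttle_to(4266): rpm ← 4266
final state: V = 84.17 m/s, rpm = 4266 → n = rpm/60 = 71.100000 rev/s
J = V / (n·D) = 84.17 / (71.100000 × 0.498) = 2.377160
regime bands: climb J<0.5572 | cruise [0.5572, 1.1145) | windmill J≥1.1145
J = 2.3772 → windmill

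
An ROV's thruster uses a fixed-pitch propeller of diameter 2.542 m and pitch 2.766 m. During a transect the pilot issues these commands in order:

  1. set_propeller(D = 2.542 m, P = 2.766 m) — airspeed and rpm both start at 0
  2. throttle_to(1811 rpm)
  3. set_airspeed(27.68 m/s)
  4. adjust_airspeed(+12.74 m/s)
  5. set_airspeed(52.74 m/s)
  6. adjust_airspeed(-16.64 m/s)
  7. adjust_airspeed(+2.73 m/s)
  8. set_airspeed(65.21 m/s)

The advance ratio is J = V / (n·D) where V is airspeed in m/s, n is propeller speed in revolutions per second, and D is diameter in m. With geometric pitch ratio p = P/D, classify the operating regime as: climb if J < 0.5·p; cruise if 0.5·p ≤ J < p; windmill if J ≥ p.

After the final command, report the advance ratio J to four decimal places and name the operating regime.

set_propeller: D = 2.542 m, P = 2.766 m (p = P/D = 1.088120); state ← (V=0, rpm=0)
throttle_to(1811): rpm ← 1811
set_airspeed(27.68): V ← 27.68 m/s
adjust_airspeed(+12.74): V ← 27.68 +12.74 = 40.42 m/s
set_airspeed(52.74): V ← 52.74 m/s
adjust_airspeed(-16.64): V ← 52.74 -16.64 = 36.1 m/s
adjust_airspeed(+2.73): V ← 36.1 +2.73 = 38.83 m/s
set_airspeed(65.21): V ← 65.21 m/s
final state: V = 65.21 m/s, rpm = 1811 → n = rpm/60 = 30.183333 rev/s
J = V / (n·D) = 65.21 / (30.183333 × 2.542) = 0.849907
regime bands: climb J<0.5441 | cruise [0.5441, 1.0881) | windmill J≥1.0881
J = 0.8499 → cruise

J = 0.8499, regime = cruise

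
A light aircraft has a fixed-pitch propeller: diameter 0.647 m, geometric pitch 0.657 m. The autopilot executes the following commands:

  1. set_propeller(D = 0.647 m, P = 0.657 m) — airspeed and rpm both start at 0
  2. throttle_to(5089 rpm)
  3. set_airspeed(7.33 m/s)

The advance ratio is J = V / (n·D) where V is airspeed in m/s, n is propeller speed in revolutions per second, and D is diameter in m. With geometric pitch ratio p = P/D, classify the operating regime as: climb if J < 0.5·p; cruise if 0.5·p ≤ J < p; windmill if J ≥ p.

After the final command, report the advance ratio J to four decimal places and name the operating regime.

J = 0.1336, regime = climb

set_propeller: D = 0.647 m, P = 0.657 m (p = P/D = 1.015456); state ← (V=0, rpm=0)
throttle_to(5089): rpm ← 5089
set_airspeed(7.33): V ← 7.33 m/s
final state: V = 7.33 m/s, rpm = 5089 → n = rpm/60 = 84.816667 rev/s
J = V / (n·D) = 7.33 / (84.816667 × 0.647) = 0.133573
regime bands: climb J<0.5077 | cruise [0.5077, 1.0155) | windmill J≥1.0155
J = 0.1336 → climb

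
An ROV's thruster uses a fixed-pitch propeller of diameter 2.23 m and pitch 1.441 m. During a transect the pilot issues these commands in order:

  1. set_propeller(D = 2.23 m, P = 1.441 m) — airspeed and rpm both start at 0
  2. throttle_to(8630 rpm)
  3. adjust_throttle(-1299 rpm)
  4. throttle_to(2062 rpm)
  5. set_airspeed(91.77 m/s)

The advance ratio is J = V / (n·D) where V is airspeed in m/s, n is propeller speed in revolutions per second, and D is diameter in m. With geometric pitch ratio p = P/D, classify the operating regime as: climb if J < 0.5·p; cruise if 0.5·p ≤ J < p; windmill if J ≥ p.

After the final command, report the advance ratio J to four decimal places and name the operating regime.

set_propeller: D = 2.23 m, P = 1.441 m (p = P/D = 0.646188); state ← (V=0, rpm=0)
throttle_to(8630): rpm ← 8630
adjust_throttle(-1299): rpm ← 8630 -1299 = 7331
throttle_to(2062): rpm ← 2062
set_airspeed(91.77): V ← 91.77 m/s
final state: V = 91.77 m/s, rpm = 2062 → n = rpm/60 = 34.366667 rev/s
J = V / (n·D) = 91.77 / (34.366667 × 2.23) = 1.197453
regime bands: climb J<0.3231 | cruise [0.3231, 0.6462) | windmill J≥0.6462
J = 1.1975 → windmill

J = 1.1975, regime = windmill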